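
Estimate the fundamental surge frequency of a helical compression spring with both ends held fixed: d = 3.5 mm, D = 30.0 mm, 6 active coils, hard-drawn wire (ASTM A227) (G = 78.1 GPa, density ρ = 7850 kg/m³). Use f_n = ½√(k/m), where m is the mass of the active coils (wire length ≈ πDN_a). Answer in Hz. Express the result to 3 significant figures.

230 Hz

k = Gd⁴/(8D³N_a) = (78.1×10³)(3.5⁴)/(8·30.0³·6) = 9.0431 N/mm = 9043.1 N/m
Wire length L = πDN_a = π·30.0·6 = 565.49 mm
m = ρ·(πd²/4)·L = 7850 × 9.6211×10⁻⁶ m² × 0.56549 m = 0.042709 kg
f_n = ½√(k/m) = 0.5·√(9043.1/0.042709) = 0.5·√(2.1174e+05) = 230.08 Hz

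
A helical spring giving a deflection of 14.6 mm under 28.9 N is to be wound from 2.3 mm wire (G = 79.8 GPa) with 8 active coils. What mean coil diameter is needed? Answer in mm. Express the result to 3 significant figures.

Required rate k = F/δ = 28.9/14.6 = 1.9795 N/mm
D = (Gd⁴/(8N_a·k))^(1/3) = (79.8×10³·2.3⁴/(8·8·1.9795))^(1/3)
  = (17627.4)^(1/3) = 26.0253 mm

26.0 mm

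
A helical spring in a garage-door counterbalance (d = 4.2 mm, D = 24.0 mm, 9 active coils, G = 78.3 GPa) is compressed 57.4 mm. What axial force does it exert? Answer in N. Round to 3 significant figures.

k = Gd⁴/(8D³N_a) = (78.3×10³)(4.2⁴)/(8·24.0³·9) = 24.479 N/mm
F = k·δ = 24.479 × 57.4 = 1405.1 N

1410 N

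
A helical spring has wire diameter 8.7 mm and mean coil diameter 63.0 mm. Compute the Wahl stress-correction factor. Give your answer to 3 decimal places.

C = D/d = 63.0/8.7 = 7.2414
K_W = (4C−1)/(4C−4) + 0.615/C = 27.966/24.966 + 0.0849 = 1.2051

1.205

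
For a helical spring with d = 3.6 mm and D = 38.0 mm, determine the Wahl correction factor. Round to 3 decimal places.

1.137

C = D/d = 38.0/3.6 = 10.5556
K_W = (4C−1)/(4C−4) + 0.615/C = 41.222/38.222 + 0.0583 = 1.1368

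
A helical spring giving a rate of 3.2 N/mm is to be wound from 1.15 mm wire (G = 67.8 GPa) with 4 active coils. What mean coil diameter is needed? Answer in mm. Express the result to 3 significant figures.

D = (Gd⁴/(8N_a·k))^(1/3) = (67.8×10³·1.15⁴/(8·4·3.2))^(1/3)
  = (1158.03)^(1/3) = 10.5012 mm

10.5 mm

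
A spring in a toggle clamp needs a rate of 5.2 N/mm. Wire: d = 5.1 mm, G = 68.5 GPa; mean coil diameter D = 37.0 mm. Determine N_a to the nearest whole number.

22

N_a = Gd⁴/(8D³k) = (68.5×10³ × 5.1⁴)/(8 × 37.0³ × 5.2)
    = 4.63416e+07 / 2.10716e+06 = 21.99 → 22 coils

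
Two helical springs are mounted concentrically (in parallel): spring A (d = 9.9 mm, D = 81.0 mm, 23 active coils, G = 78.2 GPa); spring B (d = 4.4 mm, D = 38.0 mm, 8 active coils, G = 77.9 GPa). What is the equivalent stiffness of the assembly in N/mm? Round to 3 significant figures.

k_A = Gd⁴/(8D³N_a) = (78.2×10³)(9.9⁴)/(8·81.0³·23) = 7.682 N/mm
k_B = Gd⁴/(8D³N_a) = (77.9×10³)(4.4⁴)/(8·38.0³·8) = 8.3141 N/mm
Parallel: k_eq = 7.682 + 8.3141 = 15.996 N/mm

16.0 N/mm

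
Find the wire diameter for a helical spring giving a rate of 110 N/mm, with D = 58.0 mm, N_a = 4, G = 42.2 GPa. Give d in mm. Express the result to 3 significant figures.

d = (8D³N_a·k / G)^(1/4) = (8·58.0³·4·110 / (42.2×10³))^0.25
  = (16275)^0.25 = 11.2948 mm

11.3 mm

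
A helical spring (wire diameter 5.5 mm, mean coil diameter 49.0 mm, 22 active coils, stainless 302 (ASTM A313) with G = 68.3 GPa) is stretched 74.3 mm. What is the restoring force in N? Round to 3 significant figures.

k = Gd⁴/(8D³N_a) = (68.3×10³)(5.5⁴)/(8·49.0³·22) = 3.0184 N/mm
F = k·δ = 3.0184 × 74.3 = 224.26 N

224 N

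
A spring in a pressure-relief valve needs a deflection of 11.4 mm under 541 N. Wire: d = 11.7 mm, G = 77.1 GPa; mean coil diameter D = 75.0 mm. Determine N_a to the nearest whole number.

9

Required rate k = F/δ = 541/11.4 = 47.456 N/mm
N_a = Gd⁴/(8D³k) = (77.1×10³ × 11.7⁴)/(8 × 75.0³ × 47.456)
    = 1.44477e+09 / 1.60164e+08 = 9.021 → 9 coils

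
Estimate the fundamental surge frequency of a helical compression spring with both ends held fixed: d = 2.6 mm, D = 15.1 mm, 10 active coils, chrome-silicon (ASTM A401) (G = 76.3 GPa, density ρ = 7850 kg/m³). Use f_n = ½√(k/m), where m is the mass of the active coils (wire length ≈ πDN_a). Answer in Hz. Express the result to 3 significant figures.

k = Gd⁴/(8D³N_a) = (76.3×10³)(2.6⁴)/(8·15.1³·10) = 12.659 N/mm = 12659 N/m
Wire length L = πDN_a = π·15.1·10 = 474.38 mm
m = ρ·(πd²/4)·L = 7850 × 5.3093×10⁻⁶ m² × 0.47438 m = 0.019771 kg
f_n = ½√(k/m) = 0.5·√(12659/0.019771) = 0.5·√(6.4027e+05) = 400.08 Hz

400 Hz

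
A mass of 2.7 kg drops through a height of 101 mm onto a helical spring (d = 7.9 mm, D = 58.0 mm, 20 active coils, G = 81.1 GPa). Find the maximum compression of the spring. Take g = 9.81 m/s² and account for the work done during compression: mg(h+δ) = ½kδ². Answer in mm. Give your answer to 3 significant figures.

25.8 mm

k = Gd⁴/(8D³N_a) = (81.1×10³)(7.9⁴)/(8·58.0³·20) = 10.119 N/mm
W = mg = 2.7 × 9.81 = 26.487 N
½kδ² − Wδ − Wh = 0 → δ = (W + √(W² + 2kWh))/k
δ = (26.487 + √(701.56 + 54138.9))/10.119 = (26.487 + 234.18)/10.119 = 25.761 mm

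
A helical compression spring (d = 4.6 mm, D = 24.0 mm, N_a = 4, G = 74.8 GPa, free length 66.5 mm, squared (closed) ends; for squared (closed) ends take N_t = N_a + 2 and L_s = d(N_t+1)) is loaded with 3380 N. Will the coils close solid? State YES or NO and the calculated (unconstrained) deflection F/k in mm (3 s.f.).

YES, δ = 44.6 mm

k = Gd⁴/(8D³N_a) = (74.8×10³)(4.6⁴)/(8·24.0³·4) = 75.709 N/mm
N_t = 6; L_s = 4.6·7 = 32.2 mm; δ_solid = L₀ − L_s = 66.5 − 32.2 = 34.3 mm
δ = F/k = 3380/75.709 = 44.644 mm
δ ≥ δ_solid → spring goes solid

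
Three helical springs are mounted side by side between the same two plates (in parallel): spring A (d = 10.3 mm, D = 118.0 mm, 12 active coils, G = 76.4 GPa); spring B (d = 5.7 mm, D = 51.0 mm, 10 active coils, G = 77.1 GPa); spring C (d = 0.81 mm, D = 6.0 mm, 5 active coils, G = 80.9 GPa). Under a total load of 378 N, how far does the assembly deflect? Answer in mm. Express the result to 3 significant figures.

22.0 mm

k_A = Gd⁴/(8D³N_a) = (76.4×10³)(10.3⁴)/(8·118.0³·12) = 5.4516 N/mm
k_B = Gd⁴/(8D³N_a) = (77.1×10³)(5.7⁴)/(8·51.0³·10) = 7.6693 N/mm
k_C = Gd⁴/(8D³N_a) = (80.9×10³)(0.81⁴)/(8·6.0³·5) = 4.0306 N/mm
Parallel: k_eq = 5.4516 + 7.6693 + 4.0306 = 17.152 N/mm
δ = F/k_eq = 378/17.152 = 22.039 mm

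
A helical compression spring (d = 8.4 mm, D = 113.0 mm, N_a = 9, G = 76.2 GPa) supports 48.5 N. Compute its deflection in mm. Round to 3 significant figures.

k = Gd⁴/(8D³N_a) = (76.2×10³)(8.4⁴)/(8·113.0³·9) = 3.6518 N/mm
δ = F/k = 48.5 / 3.6518 = 13.281 mm

13.3 mm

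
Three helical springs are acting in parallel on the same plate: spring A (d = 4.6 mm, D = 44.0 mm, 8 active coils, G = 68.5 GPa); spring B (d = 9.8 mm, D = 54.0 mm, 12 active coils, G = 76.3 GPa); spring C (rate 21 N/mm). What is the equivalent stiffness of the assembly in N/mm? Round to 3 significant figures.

k_A = Gd⁴/(8D³N_a) = (68.5×10³)(4.6⁴)/(8·44.0³·8) = 5.6258 N/mm
k_B = Gd⁴/(8D³N_a) = (76.3×10³)(9.8⁴)/(8·54.0³·12) = 46.556 N/mm
Parallel: k_eq = 5.6258 + 46.556 + 21 = 73.182 N/mm

73.2 N/mm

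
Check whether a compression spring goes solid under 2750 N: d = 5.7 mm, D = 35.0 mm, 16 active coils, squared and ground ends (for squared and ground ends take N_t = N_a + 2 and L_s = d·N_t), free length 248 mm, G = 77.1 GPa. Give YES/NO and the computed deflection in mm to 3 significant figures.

k = Gd⁴/(8D³N_a) = (77.1×10³)(5.7⁴)/(8·35.0³·16) = 14.83 N/mm
N_t = 18; L_s = 5.7·18 = 102.6 mm; δ_solid = L₀ − L_s = 248 − 102.6 = 145.4 mm
δ = F/k = 2750/14.83 = 185.44 mm
δ ≥ δ_solid → spring goes solid

YES, δ = 185 mm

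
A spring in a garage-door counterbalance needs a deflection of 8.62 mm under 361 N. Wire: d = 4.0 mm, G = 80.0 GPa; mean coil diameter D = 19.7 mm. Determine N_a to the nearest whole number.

Required rate k = F/δ = 361/8.62 = 41.879 N/mm
N_a = Gd⁴/(8D³k) = (80.0×10³ × 4.0⁴)/(8 × 19.7³ × 41.879)
    = 2.048e+07 / 2.56147e+06 = 7.995 → 8 coils

8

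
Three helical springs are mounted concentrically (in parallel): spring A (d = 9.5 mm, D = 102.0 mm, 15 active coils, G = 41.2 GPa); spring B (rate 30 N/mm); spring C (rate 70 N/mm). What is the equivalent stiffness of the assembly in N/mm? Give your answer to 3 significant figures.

k_A = Gd⁴/(8D³N_a) = (41.2×10³)(9.5⁴)/(8·102.0³·15) = 2.6352 N/mm
Parallel: k_eq = 2.6352 + 30 + 70 = 102.64 N/mm

103 N/mm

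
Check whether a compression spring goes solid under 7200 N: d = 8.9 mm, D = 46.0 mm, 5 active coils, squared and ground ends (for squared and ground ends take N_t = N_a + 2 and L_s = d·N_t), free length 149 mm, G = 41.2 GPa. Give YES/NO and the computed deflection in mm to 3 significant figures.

YES, δ = 108 mm

k = Gd⁴/(8D³N_a) = (41.2×10³)(8.9⁴)/(8·46.0³·5) = 66.393 N/mm
N_t = 7; L_s = 8.9·7 = 62.3 mm; δ_solid = L₀ − L_s = 149 − 62.3 = 86.7 mm
δ = F/k = 7200/66.393 = 108.44 mm
δ ≥ δ_solid → spring goes solid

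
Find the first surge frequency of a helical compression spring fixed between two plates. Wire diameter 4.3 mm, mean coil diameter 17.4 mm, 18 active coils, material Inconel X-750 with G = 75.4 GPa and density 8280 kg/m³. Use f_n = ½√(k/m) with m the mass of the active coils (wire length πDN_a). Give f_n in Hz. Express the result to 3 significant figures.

k = Gd⁴/(8D³N_a) = (75.4×10³)(4.3⁴)/(8·17.4³·18) = 33.981 N/mm = 33981 N/m
Wire length L = πDN_a = π·17.4·18 = 983.95 mm
m = ρ·(πd²/4)·L = 8280 × 14.522×10⁻⁶ m² × 0.98395 m = 0.11831 kg
f_n = ½√(k/m) = 0.5·√(33981/0.11831) = 0.5·√(2.8721e+05) = 267.96 Hz

268 Hz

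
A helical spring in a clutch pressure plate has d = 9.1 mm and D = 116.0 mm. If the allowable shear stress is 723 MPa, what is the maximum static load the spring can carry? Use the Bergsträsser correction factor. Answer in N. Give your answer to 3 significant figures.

1670 N

C = D/d = 116.0/9.1 = 12.7473
K_B = (4C+2)/(4C−3) = 52.989/47.989 = 1.1042
τ_max = K·8FD/(πd³) → F_max = τ_allow·πd³/(8DK)
F_max = 723·π·9.1³/(8·116.0·1.1042) = 1.7116e+06/1024.7 = 1670.4 N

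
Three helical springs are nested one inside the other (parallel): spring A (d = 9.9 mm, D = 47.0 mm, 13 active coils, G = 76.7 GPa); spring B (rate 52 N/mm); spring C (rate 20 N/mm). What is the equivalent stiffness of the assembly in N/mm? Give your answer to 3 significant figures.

140 N/mm

k_A = Gd⁴/(8D³N_a) = (76.7×10³)(9.9⁴)/(8·47.0³·13) = 68.235 N/mm
Parallel: k_eq = 68.235 + 52 + 20 = 140.24 N/mm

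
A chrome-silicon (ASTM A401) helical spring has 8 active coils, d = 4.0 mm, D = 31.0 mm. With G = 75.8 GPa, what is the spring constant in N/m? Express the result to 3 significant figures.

10200 N/m

k = Gd⁴/(8D³N_a) = (75.8×10³ × 4.0⁴) / (8 × 31.0³ × 8)
  = 1.94048e+07 / 1.90662e+06 = 10.178 N/mm = 10178 N/m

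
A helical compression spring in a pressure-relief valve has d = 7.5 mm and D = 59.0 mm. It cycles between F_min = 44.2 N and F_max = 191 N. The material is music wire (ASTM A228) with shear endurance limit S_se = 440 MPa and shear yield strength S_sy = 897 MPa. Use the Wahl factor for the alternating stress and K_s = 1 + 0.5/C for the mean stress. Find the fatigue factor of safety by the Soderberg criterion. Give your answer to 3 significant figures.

8.32

C = D/d = 59.0/7.5 = 7.8667; K_W = (4C−1)/(4C−4)+0.615/C = 1.1874; K_s = 1+0.5/C = 1.0636
F_a = (F_max−F_min)/2 = 73.4 N; F_m = (F_max+F_min)/2 = 117.6 N
τ_a = K_W·8F_aD/(πd³) = 1.1874 × 26.14 = 31.039 MPa
τ_m = K_s·8F_mD/(πd³) = 1.0636 × 41.881 = 44.543 MPa
Soderberg: 1/n_f = τ_a/S_se + τ_m/S_sy = 31.039/440 + 44.543/897 = 0.07054 + 0.04966 = 0.1202
n_f = 1/0.1202 = 8.319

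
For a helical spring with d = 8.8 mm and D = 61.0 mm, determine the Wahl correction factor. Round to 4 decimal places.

C = D/d = 61.0/8.8 = 6.9318
K_W = (4C−1)/(4C−4) + 0.615/C = 26.727/23.727 + 0.0887 = 1.2152

1.2152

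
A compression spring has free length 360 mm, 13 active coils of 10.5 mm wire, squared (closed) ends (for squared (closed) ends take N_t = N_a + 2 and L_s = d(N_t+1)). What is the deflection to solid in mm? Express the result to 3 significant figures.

192 mm

N_t = 15; L_s = 10.5·16 = 168 mm
δ_solid = L₀ − L_s = 360 − 168 = 192 mm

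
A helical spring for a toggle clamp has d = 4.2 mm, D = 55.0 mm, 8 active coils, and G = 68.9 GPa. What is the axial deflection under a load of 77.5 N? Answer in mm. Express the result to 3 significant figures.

k = Gd⁴/(8D³N_a) = (68.9×10³)(4.2⁴)/(8·55.0³·8) = 2.0135 N/mm
δ = F/k = 77.5 / 2.0135 = 38.49 mm

38.5 mm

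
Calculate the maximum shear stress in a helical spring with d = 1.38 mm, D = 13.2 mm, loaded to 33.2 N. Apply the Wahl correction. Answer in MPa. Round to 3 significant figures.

489 MPa

Spring index C = D/d = 13.2/1.38 = 9.5652
K_W = (4C−1)/(4C−4) + 0.615/C = 37.261/34.261 + 0.0643 = 1.1519
τ₀ = 8FD/(πd³) = 8·33.2·13.2/(π·1.38³) = 3505.92/8.2563 = 424.63 MPa
τ_max = K·τ₀ = 1.1519 × 424.63 = 489.12 MPa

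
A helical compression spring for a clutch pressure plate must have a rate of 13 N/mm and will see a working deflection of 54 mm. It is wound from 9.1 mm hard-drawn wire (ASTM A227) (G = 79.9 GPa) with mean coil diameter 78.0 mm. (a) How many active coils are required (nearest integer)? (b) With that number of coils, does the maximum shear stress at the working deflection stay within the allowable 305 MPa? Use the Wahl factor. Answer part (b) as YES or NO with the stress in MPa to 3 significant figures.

N_a = Gd⁴/(8D³k) = (79.9×10³)(9.1⁴)/(8·78.0³·13) = 11.1 → N_a = 11
Actual rate k = Gd⁴/(8D³·11) = 13.12 N/mm
Working load F = kδ = 13.12·54 = 708.5 N
C = 78.0/9.1 = 8.5714; K_W = (4C−1)/(4C−4)+0.615/C = 1.1708
τ_max = K_W·8FD/(πd³) = 1.1708·186.75 = 218.64 MPa
τ_max ≤ 305 MPa → acceptable

(a) 11 coils; (b) YES, τ_max = 219 MPa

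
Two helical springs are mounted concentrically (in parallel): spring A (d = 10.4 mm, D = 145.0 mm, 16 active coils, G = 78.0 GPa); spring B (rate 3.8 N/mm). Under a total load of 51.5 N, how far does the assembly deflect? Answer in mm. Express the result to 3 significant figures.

k_A = Gd⁴/(8D³N_a) = (78.0×10³)(10.4⁴)/(8·145.0³·16) = 2.3384 N/mm
Parallel: k_eq = 2.3384 + 3.8 = 6.1384 N/mm
δ = F/k_eq = 51.5/6.1384 = 8.3898 mm

8.39 mm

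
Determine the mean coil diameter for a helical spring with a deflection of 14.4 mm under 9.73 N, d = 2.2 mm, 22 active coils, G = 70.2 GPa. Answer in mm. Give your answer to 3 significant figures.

24.0 mm

Required rate k = F/δ = 9.73/14.4 = 0.67569 N/mm
D = (Gd⁴/(8N_a·k))^(1/3) = (70.2×10³·2.2⁴/(8·22·0.67569))^(1/3)
  = (13828.2)^(1/3) = 24.0024 mm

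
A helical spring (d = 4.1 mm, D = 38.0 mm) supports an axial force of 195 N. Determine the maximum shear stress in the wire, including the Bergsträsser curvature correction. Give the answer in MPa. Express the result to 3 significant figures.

Spring index C = D/d = 38.0/4.1 = 9.2683
K_B = (4C+2)/(4C−3) = 39.073/34.073 = 1.1467
τ₀ = 8FD/(πd³) = 8·195·38.0/(π·4.1³) = 59280/216.52 = 273.78 MPa
τ_max = K·τ₀ = 1.1467 × 273.78 = 313.96 MPa

314 MPa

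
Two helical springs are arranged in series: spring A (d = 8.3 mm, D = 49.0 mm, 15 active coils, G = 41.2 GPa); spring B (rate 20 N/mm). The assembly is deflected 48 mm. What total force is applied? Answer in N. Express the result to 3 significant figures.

k_A = Gd⁴/(8D³N_a) = (41.2×10³)(8.3⁴)/(8·49.0³·15) = 13.85 N/mm
Series: 1/k_eq = 1/13.85 + 1/20 = 0.1222; k_eq = 8.1831 N/mm
F = k_eq·δ = 8.1831·48 = 392.79 N

393 N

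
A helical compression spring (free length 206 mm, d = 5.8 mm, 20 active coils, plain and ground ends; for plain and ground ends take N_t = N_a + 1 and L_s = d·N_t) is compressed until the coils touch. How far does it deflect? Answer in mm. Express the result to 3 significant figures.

84.2 mm

N_t = 21; L_s = 5.8·21 = 121.8 mm
δ_solid = L₀ − L_s = 206 − 121.8 = 84.2 mm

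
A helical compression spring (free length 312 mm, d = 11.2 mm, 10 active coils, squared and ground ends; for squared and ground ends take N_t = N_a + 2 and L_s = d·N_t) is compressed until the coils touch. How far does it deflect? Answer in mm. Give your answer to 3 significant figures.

178 mm

N_t = 12; L_s = 11.2·12 = 134.4 mm
δ_solid = L₀ − L_s = 312 − 134.4 = 177.6 mm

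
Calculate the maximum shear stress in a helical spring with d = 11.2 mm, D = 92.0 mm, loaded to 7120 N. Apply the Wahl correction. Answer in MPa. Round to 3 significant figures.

Spring index C = D/d = 92.0/11.2 = 8.2143
K_W = (4C−1)/(4C−4) + 0.615/C = 31.857/28.857 + 0.0749 = 1.1788
τ₀ = 8FD/(πd³) = 8·7120·92.0/(π·11.2³) = 5.24032e+06/4413.7 = 1187.3 MPa
τ_max = K·τ₀ = 1.1788 × 1187.3 = 1399.6 MPa

1400 MPa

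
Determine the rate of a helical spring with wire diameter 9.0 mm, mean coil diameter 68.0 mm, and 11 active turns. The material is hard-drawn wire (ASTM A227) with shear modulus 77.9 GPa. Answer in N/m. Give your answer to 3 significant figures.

k = Gd⁴/(8D³N_a) = (77.9×10³ × 9.0⁴) / (8 × 68.0³ × 11)
  = 5.11102e+08 / 2.767e+07 = 18.471 N/mm = 18471 N/m

18500 N/m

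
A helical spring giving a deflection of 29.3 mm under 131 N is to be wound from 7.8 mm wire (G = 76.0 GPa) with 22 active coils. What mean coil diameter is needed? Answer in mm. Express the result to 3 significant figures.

71.0 mm

Required rate k = F/δ = 131/29.3 = 4.471 N/mm
D = (Gd⁴/(8N_a·k))^(1/3) = (76.0×10³·7.8⁴/(8·22·4.471))^(1/3)
  = (357500)^(1/3) = 70.9728 mm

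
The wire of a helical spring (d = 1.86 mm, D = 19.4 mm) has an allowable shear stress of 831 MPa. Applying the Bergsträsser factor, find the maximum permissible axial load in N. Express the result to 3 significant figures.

C = D/d = 19.4/1.86 = 10.4301
K_B = (4C+2)/(4C−3) = 43.720/38.720 = 1.1291
τ_max = K·8FD/(πd³) → F_max = τ_allow·πd³/(8DK)
F_max = 831·π·1.86³/(8·19.4·1.1291) = 16799/175.24 = 95.864 N

95.9 N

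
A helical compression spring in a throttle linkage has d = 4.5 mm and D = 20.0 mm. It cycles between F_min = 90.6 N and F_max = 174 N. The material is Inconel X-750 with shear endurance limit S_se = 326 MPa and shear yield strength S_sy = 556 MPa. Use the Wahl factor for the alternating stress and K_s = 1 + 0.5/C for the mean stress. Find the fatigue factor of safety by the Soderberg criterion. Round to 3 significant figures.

4.08

C = D/d = 20.0/4.5 = 4.4444; K_W = (4C−1)/(4C−4)+0.615/C = 1.3561; K_s = 1+0.5/C = 1.1125
F_a = (F_max−F_min)/2 = 41.7 N; F_m = (F_max+F_min)/2 = 132.3 N
τ_a = K_W·8F_aD/(πd³) = 1.3561 × 23.306 = 31.606 MPa
τ_m = K_s·8F_mD/(πd³) = 1.1125 × 73.942 = 82.261 MPa
Soderberg: 1/n_f = τ_a/S_se + τ_m/S_sy = 31.606/326 + 82.261/556 = 0.09695 + 0.14795 = 0.2449
n_f = 1/0.2449 = 4.083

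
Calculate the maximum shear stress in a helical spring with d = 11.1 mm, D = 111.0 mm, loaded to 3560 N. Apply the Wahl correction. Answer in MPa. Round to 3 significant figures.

842 MPa

Spring index C = D/d = 111.0/11.1 = 10.0000
K_W = (4C−1)/(4C−4) + 0.615/C = 39.000/36.000 + 0.0615 = 1.1448
τ₀ = 8FD/(πd³) = 8·3560·111.0/(π·11.1³) = 3.16128e+06/4296.5 = 735.77 MPa
τ_max = K·τ₀ = 1.1448 × 735.77 = 842.34 MPa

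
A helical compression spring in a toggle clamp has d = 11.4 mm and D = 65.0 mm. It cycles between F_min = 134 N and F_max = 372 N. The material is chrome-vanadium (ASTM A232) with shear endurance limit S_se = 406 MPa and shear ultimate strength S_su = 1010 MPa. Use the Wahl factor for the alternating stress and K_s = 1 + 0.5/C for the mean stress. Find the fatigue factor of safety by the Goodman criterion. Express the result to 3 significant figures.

C = D/d = 65.0/11.4 = 5.7018; K_W = (4C−1)/(4C−4)+0.615/C = 1.2674; K_s = 1+0.5/C = 1.0877
F_a = (F_max−F_min)/2 = 119 N; F_m = (F_max+F_min)/2 = 253 N
τ_a = K_W·8F_aD/(πd³) = 1.2674 × 13.295 = 16.85 MPa
τ_m = K_s·8F_mD/(πd³) = 1.0877 × 28.266 = 30.744 MPa
Goodman: 1/n_f = τ_a/S_se + τ_m/S_su = 16.85/406 + 30.744/1010 = 0.04150 + 0.03044 = 0.071942
n_f = 1/0.071942 = 13.9

13.9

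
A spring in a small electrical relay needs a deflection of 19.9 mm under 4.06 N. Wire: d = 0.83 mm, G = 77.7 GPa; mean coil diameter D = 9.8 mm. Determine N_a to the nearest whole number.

24

Required rate k = F/δ = 4.06/19.9 = 0.20402 N/mm
N_a = Gd⁴/(8D³k) = (77.7×10³ × 0.83⁴)/(8 × 9.8³ × 0.20402)
    = 36875.1 / 1536.18 = 24 → 24 coils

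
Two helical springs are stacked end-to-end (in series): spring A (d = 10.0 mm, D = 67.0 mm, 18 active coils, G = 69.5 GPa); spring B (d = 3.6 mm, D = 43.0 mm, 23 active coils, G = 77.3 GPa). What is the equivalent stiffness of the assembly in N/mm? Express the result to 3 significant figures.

k_A = Gd⁴/(8D³N_a) = (69.5×10³)(10.0⁴)/(8·67.0³·18) = 16.047 N/mm
k_B = Gd⁴/(8D³N_a) = (77.3×10³)(3.6⁴)/(8·43.0³·23) = 0.8875 N/mm
Series: 1/k_eq = 1/16.047 + 1/0.8875 = 1.1891; k_eq = 0.84098 N/mm

0.841 N/mm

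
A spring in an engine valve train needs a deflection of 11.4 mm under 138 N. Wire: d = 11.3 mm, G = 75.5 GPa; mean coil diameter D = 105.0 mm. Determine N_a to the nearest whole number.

Required rate k = F/δ = 138/11.4 = 12.105 N/mm
N_a = Gd⁴/(8D³k) = (75.5×10³ × 11.3⁴)/(8 × 105.0³ × 12.105)
    = 1.23101e+09 / 1.12107e+08 = 10.98 → 11 coils

11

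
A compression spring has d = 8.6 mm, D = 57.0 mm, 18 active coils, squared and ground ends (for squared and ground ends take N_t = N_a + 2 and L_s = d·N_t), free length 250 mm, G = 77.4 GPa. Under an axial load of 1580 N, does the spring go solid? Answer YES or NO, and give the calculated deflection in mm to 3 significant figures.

YES, δ = 99.5 mm

k = Gd⁴/(8D³N_a) = (77.4×10³)(8.6⁴)/(8·57.0³·18) = 15.876 N/mm
N_t = 20; L_s = 8.6·20 = 172 mm; δ_solid = L₀ − L_s = 250 − 172 = 78 mm
δ = F/k = 1580/15.876 = 99.52 mm
δ ≥ δ_solid → spring goes solid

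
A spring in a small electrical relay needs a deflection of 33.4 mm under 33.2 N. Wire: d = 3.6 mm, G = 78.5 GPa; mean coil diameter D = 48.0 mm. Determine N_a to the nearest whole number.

15

Required rate k = F/δ = 33.2/33.4 = 0.99401 N/mm
N_a = Gd⁴/(8D³k) = (78.5×10³ × 3.6⁴)/(8 × 48.0³ × 0.99401)
    = 1.3185e+07 / 879438 = 14.99 → 15 coils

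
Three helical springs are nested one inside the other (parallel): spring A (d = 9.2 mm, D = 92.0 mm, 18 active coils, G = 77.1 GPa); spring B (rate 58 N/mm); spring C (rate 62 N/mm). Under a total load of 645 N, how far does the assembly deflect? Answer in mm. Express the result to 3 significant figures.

k_A = Gd⁴/(8D³N_a) = (77.1×10³)(9.2⁴)/(8·92.0³·18) = 4.9258 N/mm
Parallel: k_eq = 4.9258 + 58 + 62 = 124.93 N/mm
δ = F/k_eq = 645/124.93 = 5.1631 mm

5.16 mm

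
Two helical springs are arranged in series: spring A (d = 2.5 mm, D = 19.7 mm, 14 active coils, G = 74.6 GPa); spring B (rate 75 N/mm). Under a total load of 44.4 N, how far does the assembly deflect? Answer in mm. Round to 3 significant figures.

13.6 mm

k_A = Gd⁴/(8D³N_a) = (74.6×10³)(2.5⁴)/(8·19.7³·14) = 3.4032 N/mm
Series: 1/k_eq = 1/3.4032 + 1/75 = 0.30718; k_eq = 3.2554 N/mm
δ = F/k_eq = 44.4/3.2554 = 13.639 mm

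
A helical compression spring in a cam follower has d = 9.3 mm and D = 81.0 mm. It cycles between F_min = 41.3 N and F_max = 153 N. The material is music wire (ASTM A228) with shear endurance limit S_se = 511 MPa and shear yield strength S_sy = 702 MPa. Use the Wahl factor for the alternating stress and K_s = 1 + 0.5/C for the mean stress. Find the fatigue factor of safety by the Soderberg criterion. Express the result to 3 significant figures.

14.2

C = D/d = 81.0/9.3 = 8.7097; K_W = (4C−1)/(4C−4)+0.615/C = 1.1679; K_s = 1+0.5/C = 1.0574
F_a = (F_max−F_min)/2 = 55.85 N; F_m = (F_max+F_min)/2 = 97.15 N
τ_a = K_W·8F_aD/(πd³) = 1.1679 × 14.322 = 16.726 MPa
τ_m = K_s·8F_mD/(πd³) = 1.0574 × 24.913 = 26.343 MPa
Soderberg: 1/n_f = τ_a/S_se + τ_m/S_sy = 16.726/511 + 26.343/702 = 0.03273 + 0.03753 = 0.070258
n_f = 1/0.070258 = 14.23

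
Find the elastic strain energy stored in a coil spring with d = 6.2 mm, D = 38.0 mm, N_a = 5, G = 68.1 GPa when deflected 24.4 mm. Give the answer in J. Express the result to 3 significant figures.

13.6 J

k = Gd⁴/(8D³N_a) = (68.1×10³)(6.2⁴)/(8·38.0³·5) = 45.846 N/mm
U = ½kδ² = 0.5 × 45.846 × 24.4² = 13647 N·mm = 13.647 J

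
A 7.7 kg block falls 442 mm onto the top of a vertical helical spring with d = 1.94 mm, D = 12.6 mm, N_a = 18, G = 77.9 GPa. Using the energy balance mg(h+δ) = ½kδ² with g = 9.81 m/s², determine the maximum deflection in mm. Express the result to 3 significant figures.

153 mm

k = Gd⁴/(8D³N_a) = (77.9×10³)(1.94⁴)/(8·12.6³·18) = 3.8306 N/mm
W = mg = 7.7 × 9.81 = 75.537 N
½kδ² − Wδ − Wh = 0 → δ = (W + √(W² + 2kWh))/k
δ = (75.537 + √(5705.8 + 255789))/3.8306 = (75.537 + 511.37)/3.8306 = 153.21 mm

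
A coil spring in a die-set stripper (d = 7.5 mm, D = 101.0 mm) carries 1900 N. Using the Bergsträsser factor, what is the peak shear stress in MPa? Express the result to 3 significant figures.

1270 MPa

Spring index C = D/d = 101.0/7.5 = 13.4667
K_B = (4C+2)/(4C−3) = 55.867/50.867 = 1.0983
τ₀ = 8FD/(πd³) = 8·1900·101.0/(π·7.5³) = 1.5352e+06/1325.4 = 1158.3 MPa
τ_max = K·τ₀ = 1.0983 × 1158.3 = 1272.2 MPa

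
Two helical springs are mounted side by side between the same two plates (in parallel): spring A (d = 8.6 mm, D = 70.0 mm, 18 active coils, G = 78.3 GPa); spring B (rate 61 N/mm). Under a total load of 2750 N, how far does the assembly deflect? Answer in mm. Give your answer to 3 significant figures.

39.5 mm

k_A = Gd⁴/(8D³N_a) = (78.3×10³)(8.6⁴)/(8·70.0³·18) = 8.6716 N/mm
Parallel: k_eq = 8.6716 + 61 = 69.672 N/mm
δ = F/k_eq = 2750/69.672 = 39.471 mm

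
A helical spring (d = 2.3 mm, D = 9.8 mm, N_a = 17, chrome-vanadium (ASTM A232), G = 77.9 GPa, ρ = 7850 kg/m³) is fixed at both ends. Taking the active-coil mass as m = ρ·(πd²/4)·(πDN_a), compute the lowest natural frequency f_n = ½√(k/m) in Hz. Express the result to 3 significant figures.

k = Gd⁴/(8D³N_a) = (77.9×10³)(2.3⁴)/(8·9.8³·17) = 17.031 N/mm = 17031 N/m
Wire length L = πDN_a = π·9.8·17 = 523.39 mm
m = ρ·(πd²/4)·L = 7850 × 4.1548×10⁻⁶ m² × 0.52339 m = 0.01707 kg
f_n = ½√(k/m) = 0.5·√(17031/0.01707) = 0.5·√(9.9768e+05) = 499.42 Hz

499 Hz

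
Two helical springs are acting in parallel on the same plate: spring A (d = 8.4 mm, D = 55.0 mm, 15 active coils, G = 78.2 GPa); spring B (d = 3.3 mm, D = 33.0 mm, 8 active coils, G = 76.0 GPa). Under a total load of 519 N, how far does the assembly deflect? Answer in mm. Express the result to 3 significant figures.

k_A = Gd⁴/(8D³N_a) = (78.2×10³)(8.4⁴)/(8·55.0³·15) = 19.501 N/mm
k_B = Gd⁴/(8D³N_a) = (76.0×10³)(3.3⁴)/(8·33.0³·8) = 3.9187 N/mm
Parallel: k_eq = 19.501 + 3.9187 = 23.42 N/mm
δ = F/k_eq = 519/23.42 = 22.161 mm

22.2 mm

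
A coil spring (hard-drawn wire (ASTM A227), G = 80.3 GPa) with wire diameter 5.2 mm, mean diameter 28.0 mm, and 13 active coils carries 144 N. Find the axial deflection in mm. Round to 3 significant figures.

k = Gd⁴/(8D³N_a) = (80.3×10³)(5.2⁴)/(8·28.0³·13) = 25.717 N/mm
δ = F/k = 144 / 25.717 = 5.5994 mm

5.60 mm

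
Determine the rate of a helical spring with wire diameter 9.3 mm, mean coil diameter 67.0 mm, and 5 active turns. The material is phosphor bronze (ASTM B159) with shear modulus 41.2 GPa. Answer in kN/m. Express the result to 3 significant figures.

k = Gd⁴/(8D³N_a) = (41.2×10³ × 9.3⁴) / (8 × 67.0³ × 5)
  = 3.08197e+08 / 1.20305e+07 = 25.618 N/mm

25.6 kN/m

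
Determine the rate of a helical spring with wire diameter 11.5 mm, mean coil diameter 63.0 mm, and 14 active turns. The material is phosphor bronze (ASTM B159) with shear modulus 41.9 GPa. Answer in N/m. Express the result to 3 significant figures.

26200 N/m

k = Gd⁴/(8D³N_a) = (41.9×10³ × 11.5⁴) / (8 × 63.0³ × 14)
  = 7.32834e+08 / 2.80053e+07 = 26.168 N/mm = 26168 N/m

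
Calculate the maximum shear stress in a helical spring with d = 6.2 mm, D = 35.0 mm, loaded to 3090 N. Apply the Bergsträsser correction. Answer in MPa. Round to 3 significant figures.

1450 MPa

Spring index C = D/d = 35.0/6.2 = 5.6452
K_B = (4C+2)/(4C−3) = 24.581/19.581 = 1.2554
τ₀ = 8FD/(πd³) = 8·3090·35.0/(π·6.2³) = 865200/748.73 = 1155.6 MPa
τ_max = K·τ₀ = 1.2554 × 1155.6 = 1450.6 MPa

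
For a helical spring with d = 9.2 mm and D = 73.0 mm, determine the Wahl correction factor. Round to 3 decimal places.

1.186

C = D/d = 73.0/9.2 = 7.9348
K_W = (4C−1)/(4C−4) + 0.615/C = 30.739/27.739 + 0.0775 = 1.1857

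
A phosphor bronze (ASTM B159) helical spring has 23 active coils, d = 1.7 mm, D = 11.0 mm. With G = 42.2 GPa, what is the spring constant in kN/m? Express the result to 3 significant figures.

1.44 kN/m

k = Gd⁴/(8D³N_a) = (42.2×10³ × 1.7⁴) / (8 × 11.0³ × 23)
  = 352459 / 244904 = 1.4392 N/mm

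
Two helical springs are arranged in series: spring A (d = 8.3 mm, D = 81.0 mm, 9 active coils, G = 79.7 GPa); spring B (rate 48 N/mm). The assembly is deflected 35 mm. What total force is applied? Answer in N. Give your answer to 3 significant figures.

287 N

k_A = Gd⁴/(8D³N_a) = (79.7×10³)(8.3⁴)/(8·81.0³·9) = 9.8851 N/mm
Series: 1/k_eq = 1/9.8851 + 1/48 = 0.122; k_eq = 8.197 N/mm
F = k_eq·δ = 8.197·35 = 286.9 N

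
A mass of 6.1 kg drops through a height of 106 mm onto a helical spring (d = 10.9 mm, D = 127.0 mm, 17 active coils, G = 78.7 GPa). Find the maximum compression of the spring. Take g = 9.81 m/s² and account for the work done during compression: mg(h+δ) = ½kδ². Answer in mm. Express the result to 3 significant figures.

k = Gd⁴/(8D³N_a) = (78.7×10³)(10.9⁴)/(8·127.0³·17) = 3.9878 N/mm
W = mg = 6.1 × 9.81 = 59.841 N
½kδ² − Wδ − Wh = 0 → δ = (W + √(W² + 2kWh))/k
δ = (59.841 + √(3580.9 + 50590.1))/3.9878 = (59.841 + 232.75)/3.9878 = 73.371 mm

73.4 mm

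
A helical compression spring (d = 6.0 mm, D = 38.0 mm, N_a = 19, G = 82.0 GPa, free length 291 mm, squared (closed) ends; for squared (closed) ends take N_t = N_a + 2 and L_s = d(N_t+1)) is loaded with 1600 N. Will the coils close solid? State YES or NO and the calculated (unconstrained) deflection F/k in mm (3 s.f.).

NO, δ = 126 mm

k = Gd⁴/(8D³N_a) = (82.0×10³)(6.0⁴)/(8·38.0³·19) = 12.742 N/mm
N_t = 21; L_s = 6.0·22 = 132 mm; δ_solid = L₀ − L_s = 291 − 132 = 159 mm
δ = F/k = 1600/12.742 = 125.57 mm
δ < δ_solid → spring does not go solid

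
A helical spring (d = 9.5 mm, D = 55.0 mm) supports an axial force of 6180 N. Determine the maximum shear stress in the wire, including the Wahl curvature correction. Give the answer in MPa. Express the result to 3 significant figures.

Spring index C = D/d = 55.0/9.5 = 5.7895
K_W = (4C−1)/(4C−4) + 0.615/C = 22.158/19.158 + 0.1062 = 1.2628
τ₀ = 8FD/(πd³) = 8·6180·55.0/(π·9.5³) = 2.7192e+06/2693.5 = 1009.5 MPa
τ_max = K·τ₀ = 1.2628 × 1009.5 = 1274.9 MPa

1270 MPa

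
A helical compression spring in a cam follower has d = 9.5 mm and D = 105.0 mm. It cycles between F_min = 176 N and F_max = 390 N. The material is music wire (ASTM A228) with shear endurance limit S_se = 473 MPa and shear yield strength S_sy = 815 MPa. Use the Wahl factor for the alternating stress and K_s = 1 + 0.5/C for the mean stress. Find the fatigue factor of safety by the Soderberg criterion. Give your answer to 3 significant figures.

C = D/d = 105.0/9.5 = 11.0526; K_W = (4C−1)/(4C−4)+0.615/C = 1.1303; K_s = 1+0.5/C = 1.0452
F_a = (F_max−F_min)/2 = 107 N; F_m = (F_max+F_min)/2 = 283 N
τ_a = K_W·8F_aD/(πd³) = 1.1303 × 33.369 = 37.715 MPa
τ_m = K_s·8F_mD/(πd³) = 1.0452 × 88.256 = 92.249 MPa
Soderberg: 1/n_f = τ_a/S_se + τ_m/S_sy = 37.715/473 + 92.249/815 = 0.07974 + 0.11319 = 0.19292
n_f = 1/0.19292 = 5.183

5.18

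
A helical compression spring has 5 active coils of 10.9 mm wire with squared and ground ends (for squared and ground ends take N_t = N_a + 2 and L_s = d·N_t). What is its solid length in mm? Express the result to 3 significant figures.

squared and ground ends: N_t = N_a + 2 = 5 + 2 = 7
L_s = d·N_t = 10.9 × 7 = 76.3 mm

76.3 mm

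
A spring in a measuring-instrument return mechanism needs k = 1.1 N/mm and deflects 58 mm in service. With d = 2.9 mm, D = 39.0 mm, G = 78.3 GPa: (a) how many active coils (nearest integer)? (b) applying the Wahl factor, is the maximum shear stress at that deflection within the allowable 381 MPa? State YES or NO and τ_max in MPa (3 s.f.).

(a) 11 coils; (b) YES, τ_max = 277 MPa

N_a = Gd⁴/(8D³k) = (78.3×10³)(2.9⁴)/(8·39.0³·1.1) = 10.61 → N_a = 11
Actual rate k = Gd⁴/(8D³·11) = 1.0609 N/mm
Working load F = kδ = 1.0609·58 = 61.533 N
C = 39.0/2.9 = 13.4483; K_W = (4C−1)/(4C−4)+0.615/C = 1.1060
τ_max = K_W·8FD/(πd³) = 1.1060·250.56 = 277.12 MPa
τ_max ≤ 381 MPa → acceptable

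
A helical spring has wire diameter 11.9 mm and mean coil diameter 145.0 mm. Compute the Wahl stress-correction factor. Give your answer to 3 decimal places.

1.118

C = D/d = 145.0/11.9 = 12.1849
K_W = (4C−1)/(4C−4) + 0.615/C = 47.739/44.739 + 0.0505 = 1.1175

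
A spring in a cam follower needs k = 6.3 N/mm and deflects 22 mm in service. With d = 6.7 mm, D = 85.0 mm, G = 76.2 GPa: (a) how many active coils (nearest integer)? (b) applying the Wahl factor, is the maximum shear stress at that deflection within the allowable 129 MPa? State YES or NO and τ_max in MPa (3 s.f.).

N_a = Gd⁴/(8D³k) = (76.2×10³)(6.7⁴)/(8·85.0³·6.3) = 4.961 → N_a = 5
Actual rate k = Gd⁴/(8D³·5) = 6.2508 N/mm
Working load F = kδ = 6.2508·22 = 137.52 N
C = 85.0/6.7 = 12.6866; K_W = (4C−1)/(4C−4)+0.615/C = 1.1127
τ_max = K_W·8FD/(πd³) = 1.1127·98.968 = 110.12 MPa
τ_max ≤ 129 MPa → acceptable

(a) 5 coils; (b) YES, τ_max = 110 MPa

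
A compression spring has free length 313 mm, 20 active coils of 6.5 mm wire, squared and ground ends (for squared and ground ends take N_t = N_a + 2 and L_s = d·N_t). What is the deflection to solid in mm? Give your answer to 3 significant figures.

N_t = 22; L_s = 6.5·22 = 143 mm
δ_solid = L₀ − L_s = 313 − 143 = 170 mm

170 mm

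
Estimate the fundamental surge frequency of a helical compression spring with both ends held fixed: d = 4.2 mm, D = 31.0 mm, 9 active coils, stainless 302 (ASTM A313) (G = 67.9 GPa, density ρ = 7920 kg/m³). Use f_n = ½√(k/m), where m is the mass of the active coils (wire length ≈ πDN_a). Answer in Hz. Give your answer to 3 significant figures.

k = Gd⁴/(8D³N_a) = (67.9×10³)(4.2⁴)/(8·31.0³·9) = 9.8503 N/mm = 9850.3 N/m
Wire length L = πDN_a = π·31.0·9 = 876.5 mm
m = ρ·(πd²/4)·L = 7920 × 13.854×10⁻⁶ m² × 0.8765 m = 0.096176 kg
f_n = ½√(k/m) = 0.5·√(9850.3/0.096176) = 0.5·√(1.0242e+05) = 160.02 Hz

160 Hz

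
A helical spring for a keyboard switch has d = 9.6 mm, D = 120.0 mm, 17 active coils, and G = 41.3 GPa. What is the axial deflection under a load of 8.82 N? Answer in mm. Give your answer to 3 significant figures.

5.91 mm

k = Gd⁴/(8D³N_a) = (41.3×10³)(9.6⁴)/(8·120.0³·17) = 1.4926 N/mm
δ = F/k = 8.82 / 1.4926 = 5.909 mm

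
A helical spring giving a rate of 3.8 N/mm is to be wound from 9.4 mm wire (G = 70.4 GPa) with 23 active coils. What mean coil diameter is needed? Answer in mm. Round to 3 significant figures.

D = (Gd⁴/(8N_a·k))^(1/3) = (70.4×10³·9.4⁴/(8·23·3.8))^(1/3)
  = (786109)^(1/3) = 92.2913 mm

92.3 mm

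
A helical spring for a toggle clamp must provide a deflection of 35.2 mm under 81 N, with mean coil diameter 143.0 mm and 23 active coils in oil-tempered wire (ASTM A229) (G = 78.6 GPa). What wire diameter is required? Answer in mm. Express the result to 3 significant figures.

11.2 mm

Required rate k = F/δ = 81/35.2 = 2.3011 N/mm
d = (8D³N_a·k / G)^(1/4) = (8·143.0³·23·2.3011 / (78.6×10³))^0.25
  = (15752)^0.25 = 11.2031 mm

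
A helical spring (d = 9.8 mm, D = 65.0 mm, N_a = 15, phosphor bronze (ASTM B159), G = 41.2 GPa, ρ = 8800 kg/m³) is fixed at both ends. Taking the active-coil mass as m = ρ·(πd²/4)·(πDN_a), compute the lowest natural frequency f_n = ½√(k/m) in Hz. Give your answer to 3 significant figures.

k = Gd⁴/(8D³N_a) = (41.2×10³)(9.8⁴)/(8·65.0³·15) = 11.531 N/mm = 11531 N/m
Wire length L = πDN_a = π·65.0·15 = 3063.1 mm
m = ρ·(πd²/4)·L = 8800 × 75.43×10⁻⁶ m² × 3.0631 m = 2.0332 kg
f_n = ½√(k/m) = 0.5·√(11531/2.0332) = 0.5·√(5671.5) = 37.655 Hz

37.7 Hz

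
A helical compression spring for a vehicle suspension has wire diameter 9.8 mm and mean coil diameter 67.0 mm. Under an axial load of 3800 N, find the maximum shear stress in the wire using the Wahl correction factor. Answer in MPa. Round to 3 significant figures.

839 MPa

Spring index C = D/d = 67.0/9.8 = 6.8367
K_W = (4C−1)/(4C−4) + 0.615/C = 26.347/23.347 + 0.0900 = 1.2185
τ₀ = 8FD/(πd³) = 8·3800·67.0/(π·9.8³) = 2.0368e+06/2956.8 = 688.84 MPa
τ_max = K·τ₀ = 1.2185 × 688.84 = 839.32 MPa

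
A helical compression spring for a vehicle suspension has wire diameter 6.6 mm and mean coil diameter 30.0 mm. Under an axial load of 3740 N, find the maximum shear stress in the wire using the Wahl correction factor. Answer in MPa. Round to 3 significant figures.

1340 MPa

Spring index C = D/d = 30.0/6.6 = 4.5455
K_W = (4C−1)/(4C−4) + 0.615/C = 17.182/14.182 + 0.1353 = 1.3468
τ₀ = 8FD/(πd³) = 8·3740·30.0/(π·6.6³) = 897600/903.2 = 993.8 MPa
τ_max = K·τ₀ = 1.3468 × 993.8 = 1338.5 MPa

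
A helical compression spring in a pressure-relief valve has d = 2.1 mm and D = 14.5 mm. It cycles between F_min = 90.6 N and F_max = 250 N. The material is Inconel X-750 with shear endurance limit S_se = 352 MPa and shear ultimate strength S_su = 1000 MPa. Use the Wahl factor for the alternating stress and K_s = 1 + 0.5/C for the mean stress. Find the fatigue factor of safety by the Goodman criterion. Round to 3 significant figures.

0.548

C = D/d = 14.5/2.1 = 6.9048; K_W = (4C−1)/(4C−4)+0.615/C = 1.2161; K_s = 1+0.5/C = 1.0724
F_a = (F_max−F_min)/2 = 79.7 N; F_m = (F_max+F_min)/2 = 170.3 N
τ_a = K_W·8F_aD/(πd³) = 1.2161 × 317.77 = 386.43 MPa
τ_m = K_s·8F_mD/(πd³) = 1.0724 × 678.99 = 728.16 MPa
Goodman: 1/n_f = τ_a/S_se + τ_m/S_su = 386.43/352 + 728.16/1000 = 1.09782 + 0.72816 = 1.826
n_f = 1/1.826 = 0.5477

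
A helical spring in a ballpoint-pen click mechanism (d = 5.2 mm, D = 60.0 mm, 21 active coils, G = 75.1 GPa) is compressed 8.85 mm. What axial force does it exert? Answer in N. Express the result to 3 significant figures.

13.4 N

k = Gd⁴/(8D³N_a) = (75.1×10³)(5.2⁴)/(8·60.0³·21) = 1.5132 N/mm
F = k·δ = 1.5132 × 8.85 = 13.392 N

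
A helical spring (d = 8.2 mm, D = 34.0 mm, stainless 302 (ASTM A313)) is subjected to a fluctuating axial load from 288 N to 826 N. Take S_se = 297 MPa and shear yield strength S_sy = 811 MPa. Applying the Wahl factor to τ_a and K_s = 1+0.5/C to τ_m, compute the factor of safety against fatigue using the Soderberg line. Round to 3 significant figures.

C = D/d = 34.0/8.2 = 4.1463; K_W = (4C−1)/(4C−4)+0.615/C = 1.3867; K_s = 1+0.5/C = 1.1206
F_a = (F_max−F_min)/2 = 269 N; F_m = (F_max+F_min)/2 = 557 N
τ_a = K_W·8F_aD/(πd³) = 1.3867 × 42.241 = 58.575 MPa
τ_m = K_s·8F_mD/(πd³) = 1.1206 × 87.465 = 98.012 MPa
Soderberg: 1/n_f = τ_a/S_se + τ_m/S_sy = 58.575/297 + 98.012/811 = 0.19722 + 0.12085 = 0.31807
n_f = 1/0.31807 = 3.144

3.14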